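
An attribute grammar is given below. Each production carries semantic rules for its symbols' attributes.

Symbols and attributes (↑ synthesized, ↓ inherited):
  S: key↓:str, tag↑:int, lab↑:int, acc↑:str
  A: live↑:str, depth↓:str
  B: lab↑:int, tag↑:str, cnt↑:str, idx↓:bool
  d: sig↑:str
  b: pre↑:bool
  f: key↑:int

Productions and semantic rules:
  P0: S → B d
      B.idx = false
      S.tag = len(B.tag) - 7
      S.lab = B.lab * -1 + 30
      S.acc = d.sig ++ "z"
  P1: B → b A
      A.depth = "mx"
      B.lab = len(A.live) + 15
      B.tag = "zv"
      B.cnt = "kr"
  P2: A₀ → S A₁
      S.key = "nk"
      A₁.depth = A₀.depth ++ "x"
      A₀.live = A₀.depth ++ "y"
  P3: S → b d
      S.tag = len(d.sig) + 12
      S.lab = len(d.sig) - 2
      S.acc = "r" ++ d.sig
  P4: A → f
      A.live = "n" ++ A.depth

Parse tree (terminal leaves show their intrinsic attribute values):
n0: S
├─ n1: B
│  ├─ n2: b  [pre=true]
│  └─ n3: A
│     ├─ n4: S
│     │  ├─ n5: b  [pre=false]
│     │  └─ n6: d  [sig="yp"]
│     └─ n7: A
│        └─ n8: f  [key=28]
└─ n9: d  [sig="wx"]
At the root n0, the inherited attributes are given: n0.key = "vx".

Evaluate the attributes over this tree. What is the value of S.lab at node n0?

12

1. n0.key = "vx"  [given at root]
2. n1.idx = false  [false]
3. n2.pre = true  [terminal]
4. n3.depth = "mx"  ["mx"]
5. n4.key = "nk"  ["nk"]
6. n5.pre = false  [terminal]
7. n6.sig = "yp"  [terminal]
8. n4.tag = 14  [len(d.sig) + 12]
9. n4.lab = 0  [len(d.sig) - 2]
10. n4.acc = "ryp"  ["r" ++ d.sig]
11. n7.depth = "mxx"  [A₀.depth ++ "x"]
12. n8.key = 28  [terminal]
13. n7.live = "nmxx"  ["n" ++ A.depth]
14. n3.live = "mxy"  [A₀.depth ++ "y"]
15. n1.lab = 18  [len(A.live) + 15]
16. n1.tag = "zv"  ["zv"]
17. n1.cnt = "kr"  ["kr"]
18. n9.sig = "wx"  [terminal]
19. n0.tag = -5  [len(B.tag) - 7]
20. n0.lab = 12  [B.lab * -1 + 30]
21. n0.acc = "wxz"  [d.sig ++ "z"]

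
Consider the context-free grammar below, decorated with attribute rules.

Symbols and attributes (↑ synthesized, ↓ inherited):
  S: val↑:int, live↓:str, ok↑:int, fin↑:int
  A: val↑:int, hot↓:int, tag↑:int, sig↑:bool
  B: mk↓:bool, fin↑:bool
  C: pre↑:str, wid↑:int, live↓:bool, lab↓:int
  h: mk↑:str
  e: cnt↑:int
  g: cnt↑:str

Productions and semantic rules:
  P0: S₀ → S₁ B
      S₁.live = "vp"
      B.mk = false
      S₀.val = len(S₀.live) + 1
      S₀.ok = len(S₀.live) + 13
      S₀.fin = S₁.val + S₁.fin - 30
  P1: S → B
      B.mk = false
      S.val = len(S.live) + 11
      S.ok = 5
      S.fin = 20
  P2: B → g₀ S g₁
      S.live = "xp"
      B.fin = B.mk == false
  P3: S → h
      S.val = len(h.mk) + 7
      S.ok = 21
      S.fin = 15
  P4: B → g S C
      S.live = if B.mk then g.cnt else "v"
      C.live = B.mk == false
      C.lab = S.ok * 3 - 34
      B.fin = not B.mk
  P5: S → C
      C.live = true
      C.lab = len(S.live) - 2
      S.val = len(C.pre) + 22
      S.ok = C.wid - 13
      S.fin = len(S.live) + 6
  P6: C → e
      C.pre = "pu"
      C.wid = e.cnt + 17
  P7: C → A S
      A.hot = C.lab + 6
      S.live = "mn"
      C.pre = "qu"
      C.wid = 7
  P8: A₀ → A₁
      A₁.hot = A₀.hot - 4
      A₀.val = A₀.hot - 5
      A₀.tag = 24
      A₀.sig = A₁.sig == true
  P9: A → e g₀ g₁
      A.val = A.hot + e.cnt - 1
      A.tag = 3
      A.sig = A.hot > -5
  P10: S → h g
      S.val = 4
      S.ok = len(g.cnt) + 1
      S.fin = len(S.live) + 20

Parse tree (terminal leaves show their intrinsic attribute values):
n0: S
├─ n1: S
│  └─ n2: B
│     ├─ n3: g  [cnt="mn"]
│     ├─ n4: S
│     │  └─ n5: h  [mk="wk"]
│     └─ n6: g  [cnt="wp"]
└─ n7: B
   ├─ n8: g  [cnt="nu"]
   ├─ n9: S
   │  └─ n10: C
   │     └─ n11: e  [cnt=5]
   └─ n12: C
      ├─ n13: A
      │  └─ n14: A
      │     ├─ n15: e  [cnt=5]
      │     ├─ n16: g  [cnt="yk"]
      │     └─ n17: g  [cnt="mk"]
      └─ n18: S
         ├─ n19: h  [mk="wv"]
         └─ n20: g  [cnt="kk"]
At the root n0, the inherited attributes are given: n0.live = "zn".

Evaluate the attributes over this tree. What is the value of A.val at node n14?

1. n0.live = "zn"  [given at root]
2. n1.live = "vp"  ["vp"]
3. n2.mk = false  [false]
4. n3.cnt = "mn"  [terminal]
5. n4.live = "xp"  ["xp"]
6. n5.mk = "wk"  [terminal]
7. n4.val = 9  [len(h.mk) + 7]
8. n4.ok = 21  [21]
9. n4.fin = 15  [15]
10. n6.cnt = "wp"  [terminal]
11. n2.fin = true  [B.mk == false]
12. n1.val = 13  [len(S.live) + 11]
13. n1.ok = 5  [5]
14. n1.fin = 20  [20]
15. n7.mk = false  [false]
16. n8.cnt = "nu"  [terminal]
17. n9.live = "v"  [if B.mk then g.cnt else "v"]
18. n10.live = true  [true]
19. n10.lab = -1  [len(S.live) - 2]
20. n11.cnt = 5  [terminal]
21. n10.pre = "pu"  ["pu"]
22. n10.wid = 22  [e.cnt + 17]
23. n9.val = 24  [len(C.pre) + 22]
24. n9.ok = 9  [C.wid - 13]
25. n9.fin = 7  [len(S.live) + 6]
26. n12.live = true  [B.mk == false]
27. n12.lab = -7  [S.ok * 3 - 34]
28. n13.hot = -1  [C.lab + 6]
29. n14.hot = -5  [A₀.hot - 4]
30. n15.cnt = 5  [terminal]
31. n16.cnt = "yk"  [terminal]
32. n17.cnt = "mk"  [terminal]
33. n14.val = -1  [A.hot + e.cnt - 1]
34. n14.tag = 3  [3]
35. n14.sig = false  [A.hot > -5]
36. n13.val = -6  [A₀.hot - 5]
37. n13.tag = 24  [24]
38. n13.sig = false  [A₁.sig == true]
39. n18.live = "mn"  ["mn"]
40. n19.mk = "wv"  [terminal]
41. n20.cnt = "kk"  [terminal]
42. n18.val = 4  [4]
43. n18.ok = 3  [len(g.cnt) + 1]
44. n18.fin = 22  [len(S.live) + 20]
45. n12.pre = "qu"  ["qu"]
46. n12.wid = 7  [7]
47. n7.fin = true  [not B.mk]
48. n0.val = 3  [len(S₀.live) + 1]
49. n0.ok = 15  [len(S₀.live) + 13]
50. n0.fin = 3  [S₁.val + S₁.fin - 30]

-1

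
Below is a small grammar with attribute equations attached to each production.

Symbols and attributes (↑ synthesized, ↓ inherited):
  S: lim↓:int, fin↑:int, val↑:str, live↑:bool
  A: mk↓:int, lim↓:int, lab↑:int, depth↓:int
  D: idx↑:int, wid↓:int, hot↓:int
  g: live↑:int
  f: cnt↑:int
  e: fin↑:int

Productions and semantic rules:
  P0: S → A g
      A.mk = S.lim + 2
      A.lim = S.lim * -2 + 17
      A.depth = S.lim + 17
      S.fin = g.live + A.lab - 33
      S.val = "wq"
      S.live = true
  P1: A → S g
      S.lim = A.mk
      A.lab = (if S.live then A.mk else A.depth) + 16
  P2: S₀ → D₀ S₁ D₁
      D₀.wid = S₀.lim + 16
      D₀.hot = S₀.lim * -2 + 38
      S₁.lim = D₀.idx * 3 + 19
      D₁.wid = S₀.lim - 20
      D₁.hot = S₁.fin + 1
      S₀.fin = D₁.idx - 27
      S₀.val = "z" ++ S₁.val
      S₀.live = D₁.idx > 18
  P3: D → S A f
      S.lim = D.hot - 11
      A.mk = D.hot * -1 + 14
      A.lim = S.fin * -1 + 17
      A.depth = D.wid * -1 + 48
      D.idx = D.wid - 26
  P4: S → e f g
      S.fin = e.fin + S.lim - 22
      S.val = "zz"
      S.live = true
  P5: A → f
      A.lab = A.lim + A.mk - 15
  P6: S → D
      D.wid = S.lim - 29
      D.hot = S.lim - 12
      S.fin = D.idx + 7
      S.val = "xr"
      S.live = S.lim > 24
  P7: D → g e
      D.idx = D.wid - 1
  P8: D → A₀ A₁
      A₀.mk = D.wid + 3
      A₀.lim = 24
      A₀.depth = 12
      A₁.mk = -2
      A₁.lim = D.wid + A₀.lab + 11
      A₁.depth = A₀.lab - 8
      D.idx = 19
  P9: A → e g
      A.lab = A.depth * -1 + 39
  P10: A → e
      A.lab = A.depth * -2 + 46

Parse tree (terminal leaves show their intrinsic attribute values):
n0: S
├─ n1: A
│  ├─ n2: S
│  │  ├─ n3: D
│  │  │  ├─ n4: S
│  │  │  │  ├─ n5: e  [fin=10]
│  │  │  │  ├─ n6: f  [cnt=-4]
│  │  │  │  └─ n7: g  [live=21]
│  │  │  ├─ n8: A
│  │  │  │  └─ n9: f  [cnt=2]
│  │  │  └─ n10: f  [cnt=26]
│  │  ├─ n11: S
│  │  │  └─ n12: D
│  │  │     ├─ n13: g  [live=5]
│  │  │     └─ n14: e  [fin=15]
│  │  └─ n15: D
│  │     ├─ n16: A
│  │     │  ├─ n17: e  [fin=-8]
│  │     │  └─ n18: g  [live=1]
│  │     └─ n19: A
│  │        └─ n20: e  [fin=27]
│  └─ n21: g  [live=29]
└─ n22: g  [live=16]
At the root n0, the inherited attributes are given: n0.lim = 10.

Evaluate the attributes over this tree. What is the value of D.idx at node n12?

1. n0.lim = 10  [given at root]
2. n1.mk = 12  [S.lim + 2]
3. n1.lim = -3  [S.lim * -2 + 17]
4. n1.depth = 27  [S.lim + 17]
5. n2.lim = 12  [A.mk]
6. n3.wid = 28  [S₀.lim + 16]
7. n3.hot = 14  [S₀.lim * -2 + 38]
8. n4.lim = 3  [D.hot - 11]
9. n5.fin = 10  [terminal]
10. n6.cnt = -4  [terminal]
11. n7.live = 21  [terminal]
12. n4.fin = -9  [e.fin + S.lim - 22]
13. n4.val = "zz"  ["zz"]
14. n4.live = true  [true]
15. n8.mk = 0  [D.hot * -1 + 14]
16. n8.lim = 26  [S.fin * -1 + 17]
17. n8.depth = 20  [D.wid * -1 + 48]
18. n9.cnt = 2  [terminal]
19. n8.lab = 11  [A.lim + A.mk - 15]
20. n10.cnt = 26  [terminal]
21. n3.idx = 2  [D.wid - 26]
22. n11.lim = 25  [D₀.idx * 3 + 19]
23. n12.wid = -4  [S.lim - 29]
24. n12.hot = 13  [S.lim - 12]
25. n13.live = 5  [terminal]
26. n14.fin = 15  [terminal]
27. n12.idx = -5  [D.wid - 1]
28. n11.fin = 2  [D.idx + 7]
29. n11.val = "xr"  ["xr"]
30. n11.live = true  [S.lim > 24]
31. n15.wid = -8  [S₀.lim - 20]
32. n15.hot = 3  [S₁.fin + 1]
33. n16.mk = -5  [D.wid + 3]
34. n16.lim = 24  [24]
35. n16.depth = 12  [12]
36. n17.fin = -8  [terminal]
37. n18.live = 1  [terminal]
38. n16.lab = 27  [A.depth * -1 + 39]
39. n19.mk = -2  [-2]
40. n19.lim = 30  [D.wid + A₀.lab + 11]
41. n19.depth = 19  [A₀.lab - 8]
42. n20.fin = 27  [terminal]
43. n19.lab = 8  [A.depth * -2 + 46]
44. n15.idx = 19  [19]
45. n2.fin = -8  [D₁.idx - 27]
46. n2.val = "zxr"  ["z" ++ S₁.val]
47. n2.live = true  [D₁.idx > 18]
48. n21.live = 29  [terminal]
49. n1.lab = 28  [(if S.live then A.mk else A.depth) + 16]
50. n22.live = 16  [terminal]
51. n0.fin = 11  [g.live + A.lab - 33]
52. n0.val = "wq"  ["wq"]
53. n0.live = true  [true]

-5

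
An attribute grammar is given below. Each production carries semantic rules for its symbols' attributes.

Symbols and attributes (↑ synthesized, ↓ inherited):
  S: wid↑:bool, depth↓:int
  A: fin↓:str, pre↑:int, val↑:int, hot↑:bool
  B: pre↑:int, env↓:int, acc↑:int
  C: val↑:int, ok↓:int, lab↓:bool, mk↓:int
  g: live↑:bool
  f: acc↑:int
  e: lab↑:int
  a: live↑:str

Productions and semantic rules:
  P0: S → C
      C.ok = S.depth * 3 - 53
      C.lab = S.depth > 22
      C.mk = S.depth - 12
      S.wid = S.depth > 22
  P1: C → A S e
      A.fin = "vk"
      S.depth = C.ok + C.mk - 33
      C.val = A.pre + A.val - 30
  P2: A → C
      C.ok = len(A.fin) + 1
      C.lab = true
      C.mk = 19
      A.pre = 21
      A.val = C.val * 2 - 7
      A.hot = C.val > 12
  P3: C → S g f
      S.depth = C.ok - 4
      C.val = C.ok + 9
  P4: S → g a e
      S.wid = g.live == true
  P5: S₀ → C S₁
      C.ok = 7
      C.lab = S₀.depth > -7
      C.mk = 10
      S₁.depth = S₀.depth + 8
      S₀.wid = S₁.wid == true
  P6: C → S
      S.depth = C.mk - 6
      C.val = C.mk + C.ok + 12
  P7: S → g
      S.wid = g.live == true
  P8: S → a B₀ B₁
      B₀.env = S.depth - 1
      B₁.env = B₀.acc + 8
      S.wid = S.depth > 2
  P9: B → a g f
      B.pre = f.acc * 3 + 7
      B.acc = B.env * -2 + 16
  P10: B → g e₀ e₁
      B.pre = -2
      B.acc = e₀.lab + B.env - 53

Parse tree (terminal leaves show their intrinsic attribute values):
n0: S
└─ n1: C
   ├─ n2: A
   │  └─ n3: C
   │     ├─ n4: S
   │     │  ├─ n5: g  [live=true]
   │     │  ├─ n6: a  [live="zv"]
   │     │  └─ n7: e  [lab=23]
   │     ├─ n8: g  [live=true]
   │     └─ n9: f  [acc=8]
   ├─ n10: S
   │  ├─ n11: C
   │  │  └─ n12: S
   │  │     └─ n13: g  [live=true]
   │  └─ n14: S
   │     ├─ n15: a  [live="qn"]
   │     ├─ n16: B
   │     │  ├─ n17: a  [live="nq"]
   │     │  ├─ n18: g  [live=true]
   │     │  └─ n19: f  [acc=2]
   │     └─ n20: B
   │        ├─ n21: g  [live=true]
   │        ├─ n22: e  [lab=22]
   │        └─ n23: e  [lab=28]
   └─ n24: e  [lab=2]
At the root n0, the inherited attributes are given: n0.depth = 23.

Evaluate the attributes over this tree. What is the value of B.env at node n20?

1. n0.depth = 23  [given at root]
2. n1.ok = 16  [S.depth * 3 - 53]
3. n1.lab = true  [S.depth > 22]
4. n1.mk = 11  [S.depth - 12]
5. n2.fin = "vk"  ["vk"]
6. n3.ok = 3  [len(A.fin) + 1]
7. n3.lab = true  [true]
8. n3.mk = 19  [19]
9. n4.depth = -1  [C.ok - 4]
10. n5.live = true  [terminal]
11. n6.live = "zv"  [terminal]
12. n7.lab = 23  [terminal]
13. n4.wid = true  [g.live == true]
14. n8.live = true  [terminal]
15. n9.acc = 8  [terminal]
16. n3.val = 12  [C.ok + 9]
17. n2.pre = 21  [21]
18. n2.val = 17  [C.val * 2 - 7]
19. n2.hot = false  [C.val > 12]
20. n10.depth = -6  [C.ok + C.mk - 33]
21. n11.ok = 7  [7]
22. n11.lab = true  [S₀.depth > -7]
23. n11.mk = 10  [10]
24. n12.depth = 4  [C.mk - 6]
25. n13.live = true  [terminal]
26. n12.wid = true  [g.live == true]
27. n11.val = 29  [C.mk + C.ok + 12]
28. n14.depth = 2  [S₀.depth + 8]
29. n15.live = "qn"  [terminal]
30. n16.env = 1  [S.depth - 1]
31. n17.live = "nq"  [terminal]
32. n18.live = true  [terminal]
33. n19.acc = 2  [terminal]
34. n16.pre = 13  [f.acc * 3 + 7]
35. n16.acc = 14  [B.env * -2 + 16]
36. n20.env = 22  [B₀.acc + 8]
37. n21.live = true  [terminal]
38. n22.lab = 22  [terminal]
39. n23.lab = 28  [terminal]
40. n20.pre = -2  [-2]
41. n20.acc = -9  [e₀.lab + B.env - 53]
42. n14.wid = false  [S.depth > 2]
43. n10.wid = false  [S₁.wid == true]
44. n24.lab = 2  [terminal]
45. n1.val = 8  [A.pre + A.val - 30]
46. n0.wid = true  [S.depth > 22]

22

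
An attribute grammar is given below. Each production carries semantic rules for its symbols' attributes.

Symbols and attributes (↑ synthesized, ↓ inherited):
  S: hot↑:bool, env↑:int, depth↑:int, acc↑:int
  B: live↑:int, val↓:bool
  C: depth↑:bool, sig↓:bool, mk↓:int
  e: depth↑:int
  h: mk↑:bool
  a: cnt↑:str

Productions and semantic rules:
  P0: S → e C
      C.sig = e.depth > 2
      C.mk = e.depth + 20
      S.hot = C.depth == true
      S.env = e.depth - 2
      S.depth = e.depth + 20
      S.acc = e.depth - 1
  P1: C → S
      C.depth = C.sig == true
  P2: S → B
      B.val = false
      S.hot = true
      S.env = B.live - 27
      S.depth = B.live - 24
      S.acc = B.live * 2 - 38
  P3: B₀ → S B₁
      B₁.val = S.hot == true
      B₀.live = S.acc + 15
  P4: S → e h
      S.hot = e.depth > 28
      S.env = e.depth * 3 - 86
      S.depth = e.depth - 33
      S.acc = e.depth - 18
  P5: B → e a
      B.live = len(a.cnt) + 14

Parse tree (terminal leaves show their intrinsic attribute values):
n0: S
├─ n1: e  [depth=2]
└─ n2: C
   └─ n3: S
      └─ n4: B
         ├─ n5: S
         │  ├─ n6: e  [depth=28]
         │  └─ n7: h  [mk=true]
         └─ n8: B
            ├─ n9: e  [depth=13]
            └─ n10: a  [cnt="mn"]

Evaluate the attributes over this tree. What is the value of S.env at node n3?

1. n1.depth = 2  [terminal]
2. n2.sig = false  [e.depth > 2]
3. n2.mk = 22  [e.depth + 20]
4. n4.val = false  [false]
5. n6.depth = 28  [terminal]
6. n7.mk = true  [terminal]
7. n5.hot = false  [e.depth > 28]
8. n5.env = -2  [e.depth * 3 - 86]
9. n5.depth = -5  [e.depth - 33]
10. n5.acc = 10  [e.depth - 18]
11. n8.val = false  [S.hot == true]
12. n9.depth = 13  [terminal]
13. n10.cnt = "mn"  [terminal]
14. n8.live = 16  [len(a.cnt) + 14]
15. n4.live = 25  [S.acc + 15]
16. n3.hot = true  [true]
17. n3.env = -2  [B.live - 27]
18. n3.depth = 1  [B.live - 24]
19. n3.acc = 12  [B.live * 2 - 38]
20. n2.depth = false  [C.sig == true]
21. n0.hot = false  [C.depth == true]
22. n0.env = 0  [e.depth - 2]
23. n0.depth = 22  [e.depth + 20]
24. n0.acc = 1  [e.depth - 1]

-2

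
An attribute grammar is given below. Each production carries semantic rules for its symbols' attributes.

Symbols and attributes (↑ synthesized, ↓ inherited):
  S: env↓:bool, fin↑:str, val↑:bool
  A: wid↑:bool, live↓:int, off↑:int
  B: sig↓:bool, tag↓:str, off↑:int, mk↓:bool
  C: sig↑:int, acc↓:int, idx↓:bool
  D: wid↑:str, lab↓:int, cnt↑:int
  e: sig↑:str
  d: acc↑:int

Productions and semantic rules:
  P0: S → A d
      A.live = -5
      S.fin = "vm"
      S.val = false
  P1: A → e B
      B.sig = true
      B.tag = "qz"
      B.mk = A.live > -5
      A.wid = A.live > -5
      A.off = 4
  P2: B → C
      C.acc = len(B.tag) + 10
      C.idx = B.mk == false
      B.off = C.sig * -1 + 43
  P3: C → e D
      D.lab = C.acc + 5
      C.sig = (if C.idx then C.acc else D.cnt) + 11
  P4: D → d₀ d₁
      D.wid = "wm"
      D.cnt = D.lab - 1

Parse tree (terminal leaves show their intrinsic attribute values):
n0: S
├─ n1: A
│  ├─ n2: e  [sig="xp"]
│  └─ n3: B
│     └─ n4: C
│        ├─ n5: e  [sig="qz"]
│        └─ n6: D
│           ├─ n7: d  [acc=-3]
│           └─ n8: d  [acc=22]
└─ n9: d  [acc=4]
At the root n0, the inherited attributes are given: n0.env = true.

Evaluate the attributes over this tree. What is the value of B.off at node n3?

20

1. n0.env = true  [given at root]
2. n1.live = -5  [-5]
3. n2.sig = "xp"  [terminal]
4. n3.sig = true  [true]
5. n3.tag = "qz"  ["qz"]
6. n3.mk = false  [A.live > -5]
7. n4.acc = 12  [len(B.tag) + 10]
8. n4.idx = true  [B.mk == false]
9. n5.sig = "qz"  [terminal]
10. n6.lab = 17  [C.acc + 5]
11. n7.acc = -3  [terminal]
12. n8.acc = 22  [terminal]
13. n6.wid = "wm"  ["wm"]
14. n6.cnt = 16  [D.lab - 1]
15. n4.sig = 23  [(if C.idx then C.acc else D.cnt) + 11]
16. n3.off = 20  [C.sig * -1 + 43]
17. n1.wid = false  [A.live > -5]
18. n1.off = 4  [4]
19. n9.acc = 4  [terminal]
20. n0.fin = "vm"  ["vm"]
21. n0.val = false  [false]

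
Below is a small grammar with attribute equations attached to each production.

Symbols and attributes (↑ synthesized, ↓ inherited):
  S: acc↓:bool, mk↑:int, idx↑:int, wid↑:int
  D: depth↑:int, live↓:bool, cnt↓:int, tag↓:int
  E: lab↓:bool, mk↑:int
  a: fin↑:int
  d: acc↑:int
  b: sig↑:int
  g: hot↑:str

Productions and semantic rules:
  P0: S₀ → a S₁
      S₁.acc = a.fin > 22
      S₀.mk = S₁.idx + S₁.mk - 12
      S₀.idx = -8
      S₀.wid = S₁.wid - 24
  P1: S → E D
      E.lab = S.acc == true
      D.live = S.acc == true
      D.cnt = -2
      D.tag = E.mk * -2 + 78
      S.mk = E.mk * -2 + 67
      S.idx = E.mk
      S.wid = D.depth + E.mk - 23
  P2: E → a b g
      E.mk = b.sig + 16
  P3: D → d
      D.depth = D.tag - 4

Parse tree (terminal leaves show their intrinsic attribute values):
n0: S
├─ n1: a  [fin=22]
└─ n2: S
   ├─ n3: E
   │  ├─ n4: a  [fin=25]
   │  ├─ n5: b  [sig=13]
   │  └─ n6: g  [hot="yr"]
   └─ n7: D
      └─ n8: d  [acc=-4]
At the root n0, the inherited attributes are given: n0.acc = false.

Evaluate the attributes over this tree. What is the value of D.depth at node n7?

16

1. n0.acc = false  [given at root]
2. n1.fin = 22  [terminal]
3. n2.acc = false  [a.fin > 22]
4. n3.lab = false  [S.acc == true]
5. n4.fin = 25  [terminal]
6. n5.sig = 13  [terminal]
7. n6.hot = "yr"  [terminal]
8. n3.mk = 29  [b.sig + 16]
9. n7.live = false  [S.acc == true]
10. n7.cnt = -2  [-2]
11. n7.tag = 20  [E.mk * -2 + 78]
12. n8.acc = -4  [terminal]
13. n7.depth = 16  [D.tag - 4]
14. n2.mk = 9  [E.mk * -2 + 67]
15. n2.idx = 29  [E.mk]
16. n2.wid = 22  [D.depth + E.mk - 23]
17. n0.mk = 26  [S₁.idx + S₁.mk - 12]
18. n0.idx = -8  [-8]
19. n0.wid = -2  [S₁.wid - 24]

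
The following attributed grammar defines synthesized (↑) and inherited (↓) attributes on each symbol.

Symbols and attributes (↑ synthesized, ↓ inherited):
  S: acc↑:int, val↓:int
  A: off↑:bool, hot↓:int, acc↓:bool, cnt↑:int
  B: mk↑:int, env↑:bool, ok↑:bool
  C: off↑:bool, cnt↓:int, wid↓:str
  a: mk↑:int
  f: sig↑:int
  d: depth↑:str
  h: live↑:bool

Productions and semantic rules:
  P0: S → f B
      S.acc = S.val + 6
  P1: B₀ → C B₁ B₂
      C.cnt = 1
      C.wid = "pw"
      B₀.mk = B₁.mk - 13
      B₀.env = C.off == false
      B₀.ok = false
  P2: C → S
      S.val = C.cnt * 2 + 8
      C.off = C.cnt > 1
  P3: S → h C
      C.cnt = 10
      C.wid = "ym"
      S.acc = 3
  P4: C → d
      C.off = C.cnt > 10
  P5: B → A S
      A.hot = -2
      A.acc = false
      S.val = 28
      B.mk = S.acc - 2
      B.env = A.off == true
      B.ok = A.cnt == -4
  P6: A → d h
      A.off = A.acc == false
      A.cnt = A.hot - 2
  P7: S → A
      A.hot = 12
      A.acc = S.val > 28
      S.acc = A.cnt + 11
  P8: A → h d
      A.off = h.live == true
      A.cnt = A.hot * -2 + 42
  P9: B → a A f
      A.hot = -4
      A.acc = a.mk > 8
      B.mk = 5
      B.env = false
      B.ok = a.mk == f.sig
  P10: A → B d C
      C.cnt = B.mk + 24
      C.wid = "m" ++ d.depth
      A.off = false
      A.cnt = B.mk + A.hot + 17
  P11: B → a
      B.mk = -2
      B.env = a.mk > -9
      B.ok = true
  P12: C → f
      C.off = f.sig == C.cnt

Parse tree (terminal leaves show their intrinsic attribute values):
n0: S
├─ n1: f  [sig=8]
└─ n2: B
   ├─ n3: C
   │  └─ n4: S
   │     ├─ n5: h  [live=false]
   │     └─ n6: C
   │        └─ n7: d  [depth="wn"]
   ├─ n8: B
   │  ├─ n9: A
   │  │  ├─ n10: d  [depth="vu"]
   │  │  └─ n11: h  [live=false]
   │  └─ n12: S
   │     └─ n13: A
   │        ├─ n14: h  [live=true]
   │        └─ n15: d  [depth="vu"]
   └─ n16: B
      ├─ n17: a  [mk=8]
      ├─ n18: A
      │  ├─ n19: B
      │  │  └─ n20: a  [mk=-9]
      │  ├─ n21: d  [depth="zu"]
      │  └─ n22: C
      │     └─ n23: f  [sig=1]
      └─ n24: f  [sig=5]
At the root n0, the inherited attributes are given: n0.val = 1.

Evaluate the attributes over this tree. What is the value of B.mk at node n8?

27

1. n0.val = 1  [given at root]
2. n1.sig = 8  [terminal]
3. n3.cnt = 1  [1]
4. n3.wid = "pw"  ["pw"]
5. n4.val = 10  [C.cnt * 2 + 8]
6. n5.live = false  [terminal]
7. n6.cnt = 10  [10]
8. n6.wid = "ym"  ["ym"]
9. n7.depth = "wn"  [terminal]
10. n6.off = false  [C.cnt > 10]
11. n4.acc = 3  [3]
12. n3.off = false  [C.cnt > 1]
13. n9.hot = -2  [-2]
14. n9.acc = false  [false]
15. n10.depth = "vu"  [terminal]
16. n11.live = false  [terminal]
17. n9.off = true  [A.acc == false]
18. n9.cnt = -4  [A.hot - 2]
19. n12.val = 28  [28]
20. n13.hot = 12  [12]
21. n13.acc = false  [S.val > 28]
22. n14.live = true  [terminal]
23. n15.depth = "vu"  [terminal]
24. n13.off = true  [h.live == true]
25. n13.cnt = 18  [A.hot * -2 + 42]
26. n12.acc = 29  [A.cnt + 11]
27. n8.mk = 27  [S.acc - 2]
28. n8.env = true  [A.off == true]
29. n8.ok = true  [A.cnt == -4]
30. n17.mk = 8  [terminal]
31. n18.hot = -4  [-4]
32. n18.acc = false  [a.mk > 8]
33. n20.mk = -9  [terminal]
34. n19.mk = -2  [-2]
35. n19.env = false  [a.mk > -9]
36. n19.ok = true  [true]
37. n21.depth = "zu"  [terminal]
38. n22.cnt = 22  [B.mk + 24]
39. n22.wid = "mzu"  ["m" ++ d.depth]
40. n23.sig = 1  [terminal]
41. n22.off = false  [f.sig == C.cnt]
42. n18.off = false  [false]
43. n18.cnt = 11  [B.mk + A.hot + 17]
44. n24.sig = 5  [terminal]
45. n16.mk = 5  [5]
46. n16.env = false  [false]
47. n16.ok = false  [a.mk == f.sig]
48. n2.mk = 14  [B₁.mk - 13]
49. n2.env = true  [C.off == false]
50. n2.ok = false  [false]
51. n0.acc = 7  [S.val + 6]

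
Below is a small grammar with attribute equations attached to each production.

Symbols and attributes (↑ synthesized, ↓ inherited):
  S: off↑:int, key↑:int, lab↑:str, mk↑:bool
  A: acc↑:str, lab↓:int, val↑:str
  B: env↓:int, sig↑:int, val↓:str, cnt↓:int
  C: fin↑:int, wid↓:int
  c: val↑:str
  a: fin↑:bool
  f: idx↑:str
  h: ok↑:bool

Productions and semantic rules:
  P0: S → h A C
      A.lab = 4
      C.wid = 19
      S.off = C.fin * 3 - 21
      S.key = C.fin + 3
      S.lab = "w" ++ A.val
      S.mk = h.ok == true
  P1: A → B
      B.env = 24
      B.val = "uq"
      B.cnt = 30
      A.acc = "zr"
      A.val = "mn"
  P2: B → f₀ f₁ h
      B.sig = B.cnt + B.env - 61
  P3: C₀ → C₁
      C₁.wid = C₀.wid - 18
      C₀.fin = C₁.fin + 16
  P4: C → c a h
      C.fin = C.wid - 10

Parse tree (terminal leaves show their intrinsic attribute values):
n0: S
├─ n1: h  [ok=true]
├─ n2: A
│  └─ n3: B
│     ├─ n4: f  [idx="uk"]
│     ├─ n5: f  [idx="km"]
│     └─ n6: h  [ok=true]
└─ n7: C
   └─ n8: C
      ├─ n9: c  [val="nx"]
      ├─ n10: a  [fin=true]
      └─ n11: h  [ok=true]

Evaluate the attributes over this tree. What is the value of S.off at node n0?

1. n1.ok = true  [terminal]
2. n2.lab = 4  [4]
3. n3.env = 24  [24]
4. n3.val = "uq"  ["uq"]
5. n3.cnt = 30  [30]
6. n4.idx = "uk"  [terminal]
7. n5.idx = "km"  [terminal]
8. n6.ok = true  [terminal]
9. n3.sig = -7  [B.cnt + B.env - 61]
10. n2.acc = "zr"  ["zr"]
11. n2.val = "mn"  ["mn"]
12. n7.wid = 19  [19]
13. n8.wid = 1  [C₀.wid - 18]
14. n9.val = "nx"  [terminal]
15. n10.fin = true  [terminal]
16. n11.ok = true  [terminal]
17. n8.fin = -9  [C.wid - 10]
18. n7.fin = 7  [C₁.fin + 16]
19. n0.off = 0  [C.fin * 3 - 21]
20. n0.key = 10  [C.fin + 3]
21. n0.lab = "wmn"  ["w" ++ A.val]
22. n0.mk = true  [h.ok == true]

0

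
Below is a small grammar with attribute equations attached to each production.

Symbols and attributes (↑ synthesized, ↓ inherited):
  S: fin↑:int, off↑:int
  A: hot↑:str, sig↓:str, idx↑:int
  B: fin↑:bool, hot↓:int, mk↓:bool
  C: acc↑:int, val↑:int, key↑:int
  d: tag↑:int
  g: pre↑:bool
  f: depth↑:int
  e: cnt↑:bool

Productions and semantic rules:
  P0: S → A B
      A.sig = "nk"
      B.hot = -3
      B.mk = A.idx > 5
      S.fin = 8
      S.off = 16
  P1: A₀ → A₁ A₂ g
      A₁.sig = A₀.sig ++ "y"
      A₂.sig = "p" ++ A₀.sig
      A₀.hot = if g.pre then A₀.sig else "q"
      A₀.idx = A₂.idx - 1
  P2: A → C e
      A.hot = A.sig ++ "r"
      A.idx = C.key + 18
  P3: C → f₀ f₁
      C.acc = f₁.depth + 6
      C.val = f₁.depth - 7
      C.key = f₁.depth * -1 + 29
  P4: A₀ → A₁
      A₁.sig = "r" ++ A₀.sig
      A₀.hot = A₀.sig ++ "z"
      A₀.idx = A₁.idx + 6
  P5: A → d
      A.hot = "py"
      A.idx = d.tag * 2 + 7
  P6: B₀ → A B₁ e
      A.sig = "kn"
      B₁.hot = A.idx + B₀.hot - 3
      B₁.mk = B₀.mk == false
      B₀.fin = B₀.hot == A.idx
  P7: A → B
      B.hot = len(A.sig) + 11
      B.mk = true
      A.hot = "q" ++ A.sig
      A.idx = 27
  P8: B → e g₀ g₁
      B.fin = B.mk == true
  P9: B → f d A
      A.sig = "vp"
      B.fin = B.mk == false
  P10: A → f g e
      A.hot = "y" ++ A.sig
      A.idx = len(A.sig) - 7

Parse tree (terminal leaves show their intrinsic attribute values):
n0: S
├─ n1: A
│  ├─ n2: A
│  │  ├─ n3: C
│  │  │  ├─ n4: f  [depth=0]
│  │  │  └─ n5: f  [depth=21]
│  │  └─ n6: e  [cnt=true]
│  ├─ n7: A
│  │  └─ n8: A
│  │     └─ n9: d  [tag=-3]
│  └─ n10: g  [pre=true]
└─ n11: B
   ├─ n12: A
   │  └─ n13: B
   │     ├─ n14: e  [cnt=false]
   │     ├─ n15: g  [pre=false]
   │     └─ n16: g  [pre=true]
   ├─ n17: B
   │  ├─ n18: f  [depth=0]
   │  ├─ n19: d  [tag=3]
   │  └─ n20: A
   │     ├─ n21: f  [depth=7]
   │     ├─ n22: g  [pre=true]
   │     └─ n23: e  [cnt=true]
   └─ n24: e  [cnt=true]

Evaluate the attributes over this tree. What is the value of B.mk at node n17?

false

1. n1.sig = "nk"  ["nk"]
2. n2.sig = "nky"  [A₀.sig ++ "y"]
3. n4.depth = 0  [terminal]
4. n5.depth = 21  [terminal]
5. n3.acc = 27  [f₁.depth + 6]
6. n3.val = 14  [f₁.depth - 7]
7. n3.key = 8  [f₁.depth * -1 + 29]
8. n6.cnt = true  [terminal]
9. n2.hot = "nkyr"  [A.sig ++ "r"]
10. n2.idx = 26  [C.key + 18]
11. n7.sig = "pnk"  ["p" ++ A₀.sig]
12. n8.sig = "rpnk"  ["r" ++ A₀.sig]
13. n9.tag = -3  [terminal]
14. n8.hot = "py"  ["py"]
15. n8.idx = 1  [d.tag * 2 + 7]
16. n7.hot = "pnkz"  [A₀.sig ++ "z"]
17. n7.idx = 7  [A₁.idx + 6]
18. n10.pre = true  [terminal]
19. n1.hot = "nk"  [if g.pre then A₀.sig else "q"]
20. n1.idx = 6  [A₂.idx - 1]
21. n11.hot = -3  [-3]
22. n11.mk = true  [A.idx > 5]
23. n12.sig = "kn"  ["kn"]
24. n13.hot = 13  [len(A.sig) + 11]
25. n13.mk = true  [true]
26. n14.cnt = false  [terminal]
27. n15.pre = false  [terminal]
28. n16.pre = true  [terminal]
29. n13.fin = true  [B.mk == true]
30. n12.hot = "qkn"  ["q" ++ A.sig]
31. n12.idx = 27  [27]
32. n17.hot = 21  [A.idx + B₀.hot - 3]
33. n17.mk = false  [B₀.mk == false]
34. n18.depth = 0  [terminal]
35. n19.tag = 3  [terminal]
36. n20.sig = "vp"  ["vp"]
37. n21.depth = 7  [terminal]
38. n22.pre = true  [terminal]
39. n23.cnt = true  [terminal]
40. n20.hot = "yvp"  ["y" ++ A.sig]
41. n20.idx = -5  [len(A.sig) - 7]
42. n17.fin = true  [B.mk == false]
43. n24.cnt = true  [terminal]
44. n11.fin = false  [B₀.hot == A.idx]
45. n0.fin = 8  [8]
46. n0.off = 16  [16]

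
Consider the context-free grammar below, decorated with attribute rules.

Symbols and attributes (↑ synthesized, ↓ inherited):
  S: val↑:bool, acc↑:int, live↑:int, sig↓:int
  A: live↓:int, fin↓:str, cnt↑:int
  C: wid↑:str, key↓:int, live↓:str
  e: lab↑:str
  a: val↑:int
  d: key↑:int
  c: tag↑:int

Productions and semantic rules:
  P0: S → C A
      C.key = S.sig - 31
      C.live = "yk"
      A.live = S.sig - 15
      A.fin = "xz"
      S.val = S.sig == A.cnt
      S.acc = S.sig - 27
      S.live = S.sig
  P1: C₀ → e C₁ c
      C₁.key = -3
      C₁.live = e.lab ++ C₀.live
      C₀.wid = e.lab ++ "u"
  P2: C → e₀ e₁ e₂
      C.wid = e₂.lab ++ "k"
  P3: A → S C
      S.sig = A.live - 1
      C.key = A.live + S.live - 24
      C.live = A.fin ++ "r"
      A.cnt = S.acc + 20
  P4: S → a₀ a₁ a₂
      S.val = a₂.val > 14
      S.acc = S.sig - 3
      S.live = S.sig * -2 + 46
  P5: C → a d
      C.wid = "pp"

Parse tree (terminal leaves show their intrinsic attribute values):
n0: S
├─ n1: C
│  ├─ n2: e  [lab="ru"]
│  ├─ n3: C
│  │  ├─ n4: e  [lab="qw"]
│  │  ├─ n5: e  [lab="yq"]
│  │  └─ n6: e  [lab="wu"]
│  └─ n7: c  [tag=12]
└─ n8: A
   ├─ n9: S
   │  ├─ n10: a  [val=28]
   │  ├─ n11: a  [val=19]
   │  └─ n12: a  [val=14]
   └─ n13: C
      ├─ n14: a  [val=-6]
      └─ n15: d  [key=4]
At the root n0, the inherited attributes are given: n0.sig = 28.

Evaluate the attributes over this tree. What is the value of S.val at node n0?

false

1. n0.sig = 28  [given at root]
2. n1.key = -3  [S.sig - 31]
3. n1.live = "yk"  ["yk"]
4. n2.lab = "ru"  [terminal]
5. n3.key = -3  [-3]
6. n3.live = "ruyk"  [e.lab ++ C₀.live]
7. n4.lab = "qw"  [terminal]
8. n5.lab = "yq"  [terminal]
9. n6.lab = "wu"  [terminal]
10. n3.wid = "wuk"  [e₂.lab ++ "k"]
11. n7.tag = 12  [terminal]
12. n1.wid = "ruu"  [e.lab ++ "u"]
13. n8.live = 13  [S.sig - 15]
14. n8.fin = "xz"  ["xz"]
15. n9.sig = 12  [A.live - 1]
16. n10.val = 28  [terminal]
17. n11.val = 19  [terminal]
18. n12.val = 14  [terminal]
19. n9.val = false  [a₂.val > 14]
20. n9.acc = 9  [S.sig - 3]
21. n9.live = 22  [S.sig * -2 + 46]
22. n13.key = 11  [A.live + S.live - 24]
23. n13.live = "xzr"  [A.fin ++ "r"]
24. n14.val = -6  [terminal]
25. n15.key = 4  [terminal]
26. n13.wid = "pp"  ["pp"]
27. n8.cnt = 29  [S.acc + 20]
28. n0.val = false  [S.sig == A.cnt]
29. n0.acc = 1  [S.sig - 27]
30. n0.live = 28  [S.sig]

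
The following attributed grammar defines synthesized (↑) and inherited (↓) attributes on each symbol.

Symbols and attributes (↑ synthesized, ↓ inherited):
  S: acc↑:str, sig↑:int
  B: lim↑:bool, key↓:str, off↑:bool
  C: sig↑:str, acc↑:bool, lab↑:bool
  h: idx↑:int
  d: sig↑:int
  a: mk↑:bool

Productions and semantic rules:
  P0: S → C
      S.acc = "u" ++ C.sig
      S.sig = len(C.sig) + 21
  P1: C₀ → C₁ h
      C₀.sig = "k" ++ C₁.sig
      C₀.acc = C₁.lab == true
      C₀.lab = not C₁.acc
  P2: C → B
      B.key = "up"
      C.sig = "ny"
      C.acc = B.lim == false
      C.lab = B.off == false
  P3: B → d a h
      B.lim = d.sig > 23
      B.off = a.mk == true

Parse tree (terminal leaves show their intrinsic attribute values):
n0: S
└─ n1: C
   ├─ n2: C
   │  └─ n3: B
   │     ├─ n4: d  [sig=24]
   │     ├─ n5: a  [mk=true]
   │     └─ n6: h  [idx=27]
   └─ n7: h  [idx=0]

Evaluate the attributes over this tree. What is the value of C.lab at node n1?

1. n3.key = "up"  ["up"]
2. n4.sig = 24  [terminal]
3. n5.mk = true  [terminal]
4. n6.idx = 27  [terminal]
5. n3.lim = true  [d.sig > 23]
6. n3.off = true  [a.mk == true]
7. n2.sig = "ny"  ["ny"]
8. n2.acc = false  [B.lim == false]
9. n2.lab = false  [B.off == false]
10. n7.idx = 0  [terminal]
11. n1.sig = "kny"  ["k" ++ C₁.sig]
12. n1.acc = false  [C₁.lab == true]
13. n1.lab = true  [not C₁.acc]
14. n0.acc = "ukny"  ["u" ++ C.sig]
15. n0.sig = 24  [len(C.sig) + 21]

true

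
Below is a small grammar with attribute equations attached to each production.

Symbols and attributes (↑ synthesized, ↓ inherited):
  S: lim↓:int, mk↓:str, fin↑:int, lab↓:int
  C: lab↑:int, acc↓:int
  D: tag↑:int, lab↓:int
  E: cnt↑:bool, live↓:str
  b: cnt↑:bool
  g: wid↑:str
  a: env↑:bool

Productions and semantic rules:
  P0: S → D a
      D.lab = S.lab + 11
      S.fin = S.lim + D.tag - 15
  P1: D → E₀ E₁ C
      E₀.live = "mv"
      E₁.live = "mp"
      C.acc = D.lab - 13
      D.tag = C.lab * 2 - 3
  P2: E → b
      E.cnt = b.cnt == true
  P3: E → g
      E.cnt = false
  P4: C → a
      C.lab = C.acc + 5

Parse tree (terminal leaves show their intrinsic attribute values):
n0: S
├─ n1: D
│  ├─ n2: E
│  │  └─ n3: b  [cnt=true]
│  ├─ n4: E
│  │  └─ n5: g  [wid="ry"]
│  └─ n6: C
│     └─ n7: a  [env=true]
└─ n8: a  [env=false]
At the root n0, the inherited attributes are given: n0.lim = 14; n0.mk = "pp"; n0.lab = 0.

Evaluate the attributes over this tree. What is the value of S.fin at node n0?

2

1. n0.lim = 14  [given at root]
2. n0.mk = "pp"  [given at root]
3. n0.lab = 0  [given at root]
4. n1.lab = 11  [S.lab + 11]
5. n2.live = "mv"  ["mv"]
6. n3.cnt = true  [terminal]
7. n2.cnt = true  [b.cnt == true]
8. n4.live = "mp"  ["mp"]
9. n5.wid = "ry"  [terminal]
10. n4.cnt = false  [false]
11. n6.acc = -2  [D.lab - 13]
12. n7.env = true  [terminal]
13. n6.lab = 3  [C.acc + 5]
14. n1.tag = 3  [C.lab * 2 - 3]
15. n8.env = false  [terminal]
16. n0.fin = 2  [S.lim + D.tag - 15]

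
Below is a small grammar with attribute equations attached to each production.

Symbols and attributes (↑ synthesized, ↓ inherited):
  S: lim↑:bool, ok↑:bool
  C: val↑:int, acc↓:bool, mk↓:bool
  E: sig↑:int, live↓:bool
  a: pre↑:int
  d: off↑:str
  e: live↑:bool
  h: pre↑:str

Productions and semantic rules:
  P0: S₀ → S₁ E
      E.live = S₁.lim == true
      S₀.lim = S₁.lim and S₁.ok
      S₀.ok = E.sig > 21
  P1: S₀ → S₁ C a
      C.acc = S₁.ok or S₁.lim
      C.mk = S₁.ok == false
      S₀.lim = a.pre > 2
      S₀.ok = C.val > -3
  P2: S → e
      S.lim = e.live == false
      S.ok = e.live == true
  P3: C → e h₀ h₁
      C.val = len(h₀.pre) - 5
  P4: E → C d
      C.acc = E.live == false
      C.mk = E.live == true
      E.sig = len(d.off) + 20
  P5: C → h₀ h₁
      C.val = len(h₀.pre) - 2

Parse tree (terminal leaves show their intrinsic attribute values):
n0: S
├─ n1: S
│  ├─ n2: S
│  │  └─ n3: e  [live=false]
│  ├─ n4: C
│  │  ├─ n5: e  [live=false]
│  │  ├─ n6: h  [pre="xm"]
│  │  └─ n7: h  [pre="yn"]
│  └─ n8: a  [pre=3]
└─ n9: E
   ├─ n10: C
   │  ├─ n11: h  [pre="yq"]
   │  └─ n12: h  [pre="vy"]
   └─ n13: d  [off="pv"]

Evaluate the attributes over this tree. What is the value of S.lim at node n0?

false

1. n3.live = false  [terminal]
2. n2.lim = true  [e.live == false]
3. n2.ok = false  [e.live == true]
4. n4.acc = true  [S₁.ok or S₁.lim]
5. n4.mk = true  [S₁.ok == false]
6. n5.live = false  [terminal]
7. n6.pre = "xm"  [terminal]
8. n7.pre = "yn"  [terminal]
9. n4.val = -3  [len(h₀.pre) - 5]
10. n8.pre = 3  [terminal]
11. n1.lim = true  [a.pre > 2]
12. n1.ok = false  [C.val > -3]
13. n9.live = true  [S₁.lim == true]
14. n10.acc = false  [E.live == false]
15. n10.mk = true  [E.live == true]
16. n11.pre = "yq"  [terminal]
17. n12.pre = "vy"  [terminal]
18. n10.val = 0  [len(h₀.pre) - 2]
19. n13.off = "pv"  [terminal]
20. n9.sig = 22  [len(d.off) + 20]
21. n0.lim = false  [S₁.lim and S₁.ok]
22. n0.ok = true  [E.sig > 21]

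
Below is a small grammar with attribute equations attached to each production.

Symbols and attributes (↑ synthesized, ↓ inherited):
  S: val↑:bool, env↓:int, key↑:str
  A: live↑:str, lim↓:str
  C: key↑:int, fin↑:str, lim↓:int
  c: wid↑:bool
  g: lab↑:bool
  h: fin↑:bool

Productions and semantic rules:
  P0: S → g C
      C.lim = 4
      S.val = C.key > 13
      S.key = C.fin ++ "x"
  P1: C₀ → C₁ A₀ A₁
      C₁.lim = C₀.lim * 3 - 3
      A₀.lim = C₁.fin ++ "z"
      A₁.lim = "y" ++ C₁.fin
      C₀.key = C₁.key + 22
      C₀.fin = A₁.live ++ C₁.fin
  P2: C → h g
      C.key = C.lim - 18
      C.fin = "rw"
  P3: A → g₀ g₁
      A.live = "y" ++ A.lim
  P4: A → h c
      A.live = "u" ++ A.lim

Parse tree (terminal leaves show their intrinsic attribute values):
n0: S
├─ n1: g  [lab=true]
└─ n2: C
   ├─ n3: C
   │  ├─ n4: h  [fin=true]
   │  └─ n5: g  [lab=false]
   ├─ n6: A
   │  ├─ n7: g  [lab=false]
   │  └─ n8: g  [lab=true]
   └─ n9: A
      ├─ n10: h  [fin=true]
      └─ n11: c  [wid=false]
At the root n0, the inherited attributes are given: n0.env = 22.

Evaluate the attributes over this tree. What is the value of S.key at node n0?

"uyrwrwx"

1. n0.env = 22  [given at root]
2. n1.lab = true  [terminal]
3. n2.lim = 4  [4]
4. n3.lim = 9  [C₀.lim * 3 - 3]
5. n4.fin = true  [terminal]
6. n5.lab = false  [terminal]
7. n3.key = -9  [C.lim - 18]
8. n3.fin = "rw"  ["rw"]
9. n6.lim = "rwz"  [C₁.fin ++ "z"]
10. n7.lab = false  [terminal]
11. n8.lab = true  [terminal]
12. n6.live = "yrwz"  ["y" ++ A.lim]
13. n9.lim = "yrw"  ["y" ++ C₁.fin]
14. n10.fin = true  [terminal]
15. n11.wid = false  [terminal]
16. n9.live = "uyrw"  ["u" ++ A.lim]
17. n2.key = 13  [C₁.key + 22]
18. n2.fin = "uyrwrw"  [A₁.live ++ C₁.fin]
19. n0.val = false  [C.key > 13]
20. n0.key = "uyrwrwx"  [C.fin ++ "x"]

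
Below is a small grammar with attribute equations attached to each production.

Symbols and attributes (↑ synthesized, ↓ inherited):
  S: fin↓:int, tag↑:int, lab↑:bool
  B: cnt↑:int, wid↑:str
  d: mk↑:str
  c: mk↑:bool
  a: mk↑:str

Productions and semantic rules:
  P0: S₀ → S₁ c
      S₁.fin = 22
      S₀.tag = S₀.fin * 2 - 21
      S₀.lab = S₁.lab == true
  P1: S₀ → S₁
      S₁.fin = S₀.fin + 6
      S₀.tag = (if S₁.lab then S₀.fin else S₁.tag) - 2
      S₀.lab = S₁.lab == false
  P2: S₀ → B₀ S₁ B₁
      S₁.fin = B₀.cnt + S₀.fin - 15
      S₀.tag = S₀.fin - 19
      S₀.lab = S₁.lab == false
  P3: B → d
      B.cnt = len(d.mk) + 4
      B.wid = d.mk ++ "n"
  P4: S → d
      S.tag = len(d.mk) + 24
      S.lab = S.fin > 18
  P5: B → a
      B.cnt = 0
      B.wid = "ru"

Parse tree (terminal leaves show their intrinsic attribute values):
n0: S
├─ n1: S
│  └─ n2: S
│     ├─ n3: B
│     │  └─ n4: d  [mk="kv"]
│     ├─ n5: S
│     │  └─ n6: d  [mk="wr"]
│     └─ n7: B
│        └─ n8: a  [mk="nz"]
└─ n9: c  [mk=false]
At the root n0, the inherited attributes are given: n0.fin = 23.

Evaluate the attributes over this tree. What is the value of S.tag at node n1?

1. n0.fin = 23  [given at root]
2. n1.fin = 22  [22]
3. n2.fin = 28  [S₀.fin + 6]
4. n4.mk = "kv"  [terminal]
5. n3.cnt = 6  [len(d.mk) + 4]
6. n3.wid = "kvn"  [d.mk ++ "n"]
7. n5.fin = 19  [B₀.cnt + S₀.fin - 15]
8. n6.mk = "wr"  [terminal]
9. n5.tag = 26  [len(d.mk) + 24]
10. n5.lab = true  [S.fin > 18]
11. n8.mk = "nz"  [terminal]
12. n7.cnt = 0  [0]
13. n7.wid = "ru"  ["ru"]
14. n2.tag = 9  [S₀.fin - 19]
15. n2.lab = false  [S₁.lab == false]
16. n1.tag = 7  [(if S₁.lab then S₀.fin else S₁.tag) - 2]
17. n1.lab = true  [S₁.lab == false]
18. n9.mk = false  [terminal]
19. n0.tag = 25  [S₀.fin * 2 - 21]
20. n0.lab = true  [S₁.lab == true]

7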